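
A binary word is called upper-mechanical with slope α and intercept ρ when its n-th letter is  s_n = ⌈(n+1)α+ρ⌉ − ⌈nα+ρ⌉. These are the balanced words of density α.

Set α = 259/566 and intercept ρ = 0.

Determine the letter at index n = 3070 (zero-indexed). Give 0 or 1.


(n+1)α + ρ = (3071·259) / 566 = 795389/566
nα + ρ     = (3070·259) / 566 = 795130/566
⌈795389/566⌉ = 1406,  ⌈795130/566⌉ = 1405
s_{3070} = 1406 − 1405 = 1

1


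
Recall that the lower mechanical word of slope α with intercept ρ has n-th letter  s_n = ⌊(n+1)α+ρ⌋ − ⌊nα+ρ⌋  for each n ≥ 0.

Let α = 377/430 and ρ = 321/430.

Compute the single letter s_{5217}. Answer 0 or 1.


1

(n+1)α + ρ = (5218·377 + 321) / 430 = 1967507/430
nα + ρ     = (5217·377 + 321) / 430 = 1967130/430
⌊1967507/430⌋ = 4575,  ⌊1967130/430⌋ = 4574
s_{5217} = 4575 − 4574 = 1


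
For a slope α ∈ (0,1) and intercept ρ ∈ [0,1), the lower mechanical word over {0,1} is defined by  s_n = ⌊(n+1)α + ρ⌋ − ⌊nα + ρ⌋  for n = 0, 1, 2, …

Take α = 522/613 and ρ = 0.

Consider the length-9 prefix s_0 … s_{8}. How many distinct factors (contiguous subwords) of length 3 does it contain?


4

t_n = ⌊(n·522)/613⌋ for n = 0 … 9:
  n=0…9: ⌊0/613⌋=0 ⌊522/613⌋=0 ⌊1044/613⌋=1 ⌊1566/613⌋=2 ⌊2088/613⌋=3 ⌊2610/613⌋=4 ⌊3132/613⌋=5 ⌊3654/613⌋=5 ⌊4176/613⌋=6 ⌊4698/613⌋=7
s_n = t_(n+1) − t_n for n = 0 … 8 gives
prefix = 011111011
slide a length-3 window over [0..2] … [6..8] (7 windows); first occurrence of each distinct factor:
  [  0..  2] 011
  [  1..  3] 111
  [  4..  6] 110
  [  5..  7] 101
  (the other 3 windows repeat one of these)
distinct factors: {011, 101, 110, 111}
count = 4  (Sturmian bound for length 3 is 4)


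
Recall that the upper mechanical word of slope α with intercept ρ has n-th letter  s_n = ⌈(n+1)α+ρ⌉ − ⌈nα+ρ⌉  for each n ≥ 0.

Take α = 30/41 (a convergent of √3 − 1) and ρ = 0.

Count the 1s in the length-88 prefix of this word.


#1s = Σ_{n=0}^{87} s_n = Σ_{n=0}^{87} (⌈(n+1)α+ρ⌉ − ⌈nα+ρ⌉)
the sum telescopes: every ⌈nα+ρ⌉ with 0 < n < 88 appears once with + and once with −, leaving ⌈88α+ρ⌉ − ⌈0·α+ρ⌉
88α + ρ = (88·30) / 41 = 2640/41
ρ = 0/41
⌈2640/41⌉ = 65,  ⌈0/41⌉ = 0
#1s = 65 − 0 = 65

65


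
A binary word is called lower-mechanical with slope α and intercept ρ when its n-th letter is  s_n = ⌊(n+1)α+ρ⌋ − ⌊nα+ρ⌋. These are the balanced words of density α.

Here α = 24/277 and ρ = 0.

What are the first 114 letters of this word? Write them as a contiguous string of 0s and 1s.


000000000001000000000001000000000010000000000010000000000100000000000100000000001000000000001000000000010000000000

n=0: ⌊(1·24)/277⌋ − ⌊(0·24)/277⌋ = ⌊24/277⌋ − ⌊0/277⌋ = 0 − 0 = 0
n=1: ⌊(2·24)/277⌋ − ⌊(1·24)/277⌋ = ⌊48/277⌋ − ⌊24/277⌋ = 0 − 0 = 0
n=2: ⌊(3·24)/277⌋ − ⌊(2·24)/277⌋ = ⌊72/277⌋ − ⌊48/277⌋ = 0 − 0 = 0
n=3: ⌊(4·24)/277⌋ − ⌊(3·24)/277⌋ = ⌊96/277⌋ − ⌊72/277⌋ = 0 − 0 = 0
n=4: ⌊(5·24)/277⌋ − ⌊(4·24)/277⌋ = ⌊120/277⌋ − ⌊96/277⌋ = 0 − 0 = 0
n=5: ⌊(6·24)/277⌋ − ⌊(5·24)/277⌋ = ⌊144/277⌋ − ⌊120/277⌋ = 0 − 0 = 0
n=6: ⌊(7·24)/277⌋ − ⌊(6·24)/277⌋ = ⌊168/277⌋ − ⌊144/277⌋ = 0 − 0 = 0
n=7: ⌊(8·24)/277⌋ − ⌊(7·24)/277⌋ = ⌊192/277⌋ − ⌊168/277⌋ = 0 − 0 = 0
n=8: ⌊(9·24)/277⌋ − ⌊(8·24)/277⌋ = ⌊216/277⌋ − ⌊192/277⌋ = 0 − 0 = 0
n=9: ⌊(10·24)/277⌋ − ⌊(9·24)/277⌋ = ⌊240/277⌋ − ⌊216/277⌋ = 0 − 0 = 0
n=10: ⌊(11·24)/277⌋ − ⌊(10·24)/277⌋ = ⌊264/277⌋ − ⌊240/277⌋ = 0 − 0 = 0
n=11: ⌊(12·24)/277⌋ − ⌊(11·24)/277⌋ = ⌊288/277⌋ − ⌊264/277⌋ = 1 − 0 = 1
n=12: ⌊(13·24)/277⌋ − ⌊(12·24)/277⌋ = ⌊312/277⌋ − ⌊288/277⌋ = 1 − 1 = 0
n=13: ⌊(14·24)/277⌋ − ⌊(13·24)/277⌋ = ⌊336/277⌋ − ⌊312/277⌋ = 1 − 1 = 0
n=14: ⌊(15·24)/277⌋ − ⌊(14·24)/277⌋ = ⌊360/277⌋ − ⌊336/277⌋ = 1 − 1 = 0
n=15: ⌊(16·24)/277⌋ − ⌊(15·24)/277⌋ = ⌊384/277⌋ − ⌊360/277⌋ = 1 − 1 = 0
n=16: ⌊(17·24)/277⌋ − ⌊(16·24)/277⌋ = ⌊408/277⌋ − ⌊384/277⌋ = 1 − 1 = 0
n=17: ⌊(18·24)/277⌋ − ⌊(17·24)/277⌋ = ⌊432/277⌋ − ⌊408/277⌋ = 1 − 1 = 0
n=18: ⌊(19·24)/277⌋ − ⌊(18·24)/277⌋ = ⌊456/277⌋ − ⌊432/277⌋ = 1 − 1 = 0
n=19: ⌊(20·24)/277⌋ − ⌊(19·24)/277⌋ = ⌊480/277⌋ − ⌊456/277⌋ = 1 − 1 = 0
n=20: ⌊(21·24)/277⌋ − ⌊(20·24)/277⌋ = ⌊504/277⌋ − ⌊480/277⌋ = 1 − 1 = 0
n=21: ⌊(22·24)/277⌋ − ⌊(21·24)/277⌋ = ⌊528/277⌋ − ⌊504/277⌋ = 1 − 1 = 0
n=22: ⌊(23·24)/277⌋ − ⌊(22·24)/277⌋ = ⌊552/277⌋ − ⌊528/277⌋ = 1 − 1 = 0
n=23: ⌊(24·24)/277⌋ − ⌊(23·24)/277⌋ = ⌊576/277⌋ − ⌊552/277⌋ = 2 − 1 = 1
n=24: ⌊(25·24)/277⌋ − ⌊(24·24)/277⌋ = ⌊600/277⌋ − ⌊576/277⌋ = 2 − 2 = 0
n=25: ⌊(26·24)/277⌋ − ⌊(25·24)/277⌋ = ⌊624/277⌋ − ⌊600/277⌋ = 2 − 2 = 0
n=26: ⌊(27·24)/277⌋ − ⌊(26·24)/277⌋ = ⌊648/277⌋ − ⌊624/277⌋ = 2 − 2 = 0
n=27: ⌊(28·24)/277⌋ − ⌊(27·24)/277⌋ = ⌊672/277⌋ − ⌊648/277⌋ = 2 − 2 = 0
n=28: ⌊(29·24)/277⌋ − ⌊(28·24)/277⌋ = ⌊696/277⌋ − ⌊672/277⌋ = 2 − 2 = 0
n=29: ⌊(30·24)/277⌋ − ⌊(29·24)/277⌋ = ⌊720/277⌋ − ⌊696/277⌋ = 2 − 2 = 0
n=30: ⌊(31·24)/277⌋ − ⌊(30·24)/277⌋ = ⌊744/277⌋ − ⌊720/277⌋ = 2 − 2 = 0
n=31: ⌊(32·24)/277⌋ − ⌊(31·24)/277⌋ = ⌊768/277⌋ − ⌊744/277⌋ = 2 − 2 = 0
n=32: ⌊(33·24)/277⌋ − ⌊(32·24)/277⌋ = ⌊792/277⌋ − ⌊768/277⌋ = 2 − 2 = 0
n=33: ⌊(34·24)/277⌋ − ⌊(33·24)/277⌋ = ⌊816/277⌋ − ⌊792/277⌋ = 2 − 2 = 0
n=34: ⌊(35·24)/277⌋ − ⌊(34·24)/277⌋ = ⌊840/277⌋ − ⌊816/277⌋ = 3 − 2 = 1
n=35: ⌊(36·24)/277⌋ − ⌊(35·24)/277⌋ = ⌊864/277⌋ − ⌊840/277⌋ = 3 − 3 = 0
n=36: ⌊(37·24)/277⌋ − ⌊(36·24)/277⌋ = ⌊888/277⌋ − ⌊864/277⌋ = 3 − 3 = 0
n=37: ⌊(38·24)/277⌋ − ⌊(37·24)/277⌋ = ⌊912/277⌋ − ⌊888/277⌋ = 3 − 3 = 0
n=38: ⌊(39·24)/277⌋ − ⌊(38·24)/277⌋ = ⌊936/277⌋ − ⌊912/277⌋ = 3 − 3 = 0
n=39: ⌊(40·24)/277⌋ − ⌊(39·24)/277⌋ = ⌊960/277⌋ − ⌊936/277⌋ = 3 − 3 = 0
n=40: ⌊(41·24)/277⌋ − ⌊(40·24)/277⌋ = ⌊984/277⌋ − ⌊960/277⌋ = 3 − 3 = 0
n=41: ⌊(42·24)/277⌋ − ⌊(41·24)/277⌋ = ⌊1008/277⌋ − ⌊984/277⌋ = 3 − 3 = 0
n=42: ⌊(43·24)/277⌋ − ⌊(42·24)/277⌋ = ⌊1032/277⌋ − ⌊1008/277⌋ = 3 − 3 = 0
n=43: ⌊(44·24)/277⌋ − ⌊(43·24)/277⌋ = ⌊1056/277⌋ − ⌊1032/277⌋ = 3 − 3 = 0
n=44: ⌊(45·24)/277⌋ − ⌊(44·24)/277⌋ = ⌊1080/277⌋ − ⌊1056/277⌋ = 3 − 3 = 0
n=45: ⌊(46·24)/277⌋ − ⌊(45·24)/277⌋ = ⌊1104/277⌋ − ⌊1080/277⌋ = 3 − 3 = 0
n=46: ⌊(47·24)/277⌋ − ⌊(46·24)/277⌋ = ⌊1128/277⌋ − ⌊1104/277⌋ = 4 − 3 = 1
n=47: ⌊(48·24)/277⌋ − ⌊(47·24)/277⌋ = ⌊1152/277⌋ − ⌊1128/277⌋ = 4 − 4 = 0
n=48: ⌊(49·24)/277⌋ − ⌊(48·24)/277⌋ = ⌊1176/277⌋ − ⌊1152/277⌋ = 4 − 4 = 0
n=49: ⌊(50·24)/277⌋ − ⌊(49·24)/277⌋ = ⌊1200/277⌋ − ⌊1176/277⌋ = 4 − 4 = 0
n=50: ⌊(51·24)/277⌋ − ⌊(50·24)/277⌋ = ⌊1224/277⌋ − ⌊1200/277⌋ = 4 − 4 = 0
n=51: ⌊(52·24)/277⌋ − ⌊(51·24)/277⌋ = ⌊1248/277⌋ − ⌊1224/277⌋ = 4 − 4 = 0
n=52: ⌊(53·24)/277⌋ − ⌊(52·24)/277⌋ = ⌊1272/277⌋ − ⌊1248/277⌋ = 4 − 4 = 0
n=53: ⌊(54·24)/277⌋ − ⌊(53·24)/277⌋ = ⌊1296/277⌋ − ⌊1272/277⌋ = 4 − 4 = 0
n=54: ⌊(55·24)/277⌋ − ⌊(54·24)/277⌋ = ⌊1320/277⌋ − ⌊1296/277⌋ = 4 − 4 = 0
n=55: ⌊(56·24)/277⌋ − ⌊(55·24)/277⌋ = ⌊1344/277⌋ − ⌊1320/277⌋ = 4 − 4 = 0
n=56: ⌊(57·24)/277⌋ − ⌊(56·24)/277⌋ = ⌊1368/277⌋ − ⌊1344/277⌋ = 4 − 4 = 0
n=57: ⌊(58·24)/277⌋ − ⌊(57·24)/277⌋ = ⌊1392/277⌋ − ⌊1368/277⌋ = 5 − 4 = 1
n=58: ⌊(59·24)/277⌋ − ⌊(58·24)/277⌋ = ⌊1416/277⌋ − ⌊1392/277⌋ = 5 − 5 = 0
n=59: ⌊(60·24)/277⌋ − ⌊(59·24)/277⌋ = ⌊1440/277⌋ − ⌊1416/277⌋ = 5 − 5 = 0
n=60: ⌊(61·24)/277⌋ − ⌊(60·24)/277⌋ = ⌊1464/277⌋ − ⌊1440/277⌋ = 5 − 5 = 0
n=61: ⌊(62·24)/277⌋ − ⌊(61·24)/277⌋ = ⌊1488/277⌋ − ⌊1464/277⌋ = 5 − 5 = 0
n=62: ⌊(63·24)/277⌋ − ⌊(62·24)/277⌋ = ⌊1512/277⌋ − ⌊1488/277⌋ = 5 − 5 = 0
n=63: ⌊(64·24)/277⌋ − ⌊(63·24)/277⌋ = ⌊1536/277⌋ − ⌊1512/277⌋ = 5 − 5 = 0
n=64: ⌊(65·24)/277⌋ − ⌊(64·24)/277⌋ = ⌊1560/277⌋ − ⌊1536/277⌋ = 5 − 5 = 0
n=65: ⌊(66·24)/277⌋ − ⌊(65·24)/277⌋ = ⌊1584/277⌋ − ⌊1560/277⌋ = 5 − 5 = 0
n=66: ⌊(67·24)/277⌋ − ⌊(66·24)/277⌋ = ⌊1608/277⌋ − ⌊1584/277⌋ = 5 − 5 = 0
n=67: ⌊(68·24)/277⌋ − ⌊(67·24)/277⌋ = ⌊1632/277⌋ − ⌊1608/277⌋ = 5 − 5 = 0
n=68: ⌊(69·24)/277⌋ − ⌊(68·24)/277⌋ = ⌊1656/277⌋ − ⌊1632/277⌋ = 5 − 5 = 0
n=69: ⌊(70·24)/277⌋ − ⌊(69·24)/277⌋ = ⌊1680/277⌋ − ⌊1656/277⌋ = 6 − 5 = 1
n=70: ⌊(71·24)/277⌋ − ⌊(70·24)/277⌋ = ⌊1704/277⌋ − ⌊1680/277⌋ = 6 − 6 = 0
n=71: ⌊(72·24)/277⌋ − ⌊(71·24)/277⌋ = ⌊1728/277⌋ − ⌊1704/277⌋ = 6 − 6 = 0
n=72: ⌊(73·24)/277⌋ − ⌊(72·24)/277⌋ = ⌊1752/277⌋ − ⌊1728/277⌋ = 6 − 6 = 0
n=73: ⌊(74·24)/277⌋ − ⌊(73·24)/277⌋ = ⌊1776/277⌋ − ⌊1752/277⌋ = 6 − 6 = 0
n=74: ⌊(75·24)/277⌋ − ⌊(74·24)/277⌋ = ⌊1800/277⌋ − ⌊1776/277⌋ = 6 − 6 = 0
n=75: ⌊(76·24)/277⌋ − ⌊(75·24)/277⌋ = ⌊1824/277⌋ − ⌊1800/277⌋ = 6 − 6 = 0
n=76: ⌊(77·24)/277⌋ − ⌊(76·24)/277⌋ = ⌊1848/277⌋ − ⌊1824/277⌋ = 6 − 6 = 0
n=77: ⌊(78·24)/277⌋ − ⌊(77·24)/277⌋ = ⌊1872/277⌋ − ⌊1848/277⌋ = 6 − 6 = 0
n=78: ⌊(79·24)/277⌋ − ⌊(78·24)/277⌋ = ⌊1896/277⌋ − ⌊1872/277⌋ = 6 − 6 = 0
n=79: ⌊(80·24)/277⌋ − ⌊(79·24)/277⌋ = ⌊1920/277⌋ − ⌊1896/277⌋ = 6 − 6 = 0
n=80: ⌊(81·24)/277⌋ − ⌊(80·24)/277⌋ = ⌊1944/277⌋ − ⌊1920/277⌋ = 7 − 6 = 1
n=81: ⌊(82·24)/277⌋ − ⌊(81·24)/277⌋ = ⌊1968/277⌋ − ⌊1944/277⌋ = 7 − 7 = 0
n=82: ⌊(83·24)/277⌋ − ⌊(82·24)/277⌋ = ⌊1992/277⌋ − ⌊1968/277⌋ = 7 − 7 = 0
n=83: ⌊(84·24)/277⌋ − ⌊(83·24)/277⌋ = ⌊2016/277⌋ − ⌊1992/277⌋ = 7 − 7 = 0
n=84: ⌊(85·24)/277⌋ − ⌊(84·24)/277⌋ = ⌊2040/277⌋ − ⌊2016/277⌋ = 7 − 7 = 0
n=85: ⌊(86·24)/277⌋ − ⌊(85·24)/277⌋ = ⌊2064/277⌋ − ⌊2040/277⌋ = 7 − 7 = 0
n=86: ⌊(87·24)/277⌋ − ⌊(86·24)/277⌋ = ⌊2088/277⌋ − ⌊2064/277⌋ = 7 − 7 = 0
n=87: ⌊(88·24)/277⌋ − ⌊(87·24)/277⌋ = ⌊2112/277⌋ − ⌊2088/277⌋ = 7 − 7 = 0
n=88: ⌊(89·24)/277⌋ − ⌊(88·24)/277⌋ = ⌊2136/277⌋ − ⌊2112/277⌋ = 7 − 7 = 0
n=89: ⌊(90·24)/277⌋ − ⌊(89·24)/277⌋ = ⌊2160/277⌋ − ⌊2136/277⌋ = 7 − 7 = 0
n=90: ⌊(91·24)/277⌋ − ⌊(90·24)/277⌋ = ⌊2184/277⌋ − ⌊2160/277⌋ = 7 − 7 = 0
n=91: ⌊(92·24)/277⌋ − ⌊(91·24)/277⌋ = ⌊2208/277⌋ − ⌊2184/277⌋ = 7 − 7 = 0
n=92: ⌊(93·24)/277⌋ − ⌊(92·24)/277⌋ = ⌊2232/277⌋ − ⌊2208/277⌋ = 8 − 7 = 1
n=93: ⌊(94·24)/277⌋ − ⌊(93·24)/277⌋ = ⌊2256/277⌋ − ⌊2232/277⌋ = 8 − 8 = 0
n=94: ⌊(95·24)/277⌋ − ⌊(94·24)/277⌋ = ⌊2280/277⌋ − ⌊2256/277⌋ = 8 − 8 = 0
n=95: ⌊(96·24)/277⌋ − ⌊(95·24)/277⌋ = ⌊2304/277⌋ − ⌊2280/277⌋ = 8 − 8 = 0
n=96: ⌊(97·24)/277⌋ − ⌊(96·24)/277⌋ = ⌊2328/277⌋ − ⌊2304/277⌋ = 8 − 8 = 0
n=97: ⌊(98·24)/277⌋ − ⌊(97·24)/277⌋ = ⌊2352/277⌋ − ⌊2328/277⌋ = 8 − 8 = 0
n=98: ⌊(99·24)/277⌋ − ⌊(98·24)/277⌋ = ⌊2376/277⌋ − ⌊2352/277⌋ = 8 − 8 = 0
n=99: ⌊(100·24)/277⌋ − ⌊(99·24)/277⌋ = ⌊2400/277⌋ − ⌊2376/277⌋ = 8 − 8 = 0
n=100: ⌊(101·24)/277⌋ − ⌊(100·24)/277⌋ = ⌊2424/277⌋ − ⌊2400/277⌋ = 8 − 8 = 0
n=101: ⌊(102·24)/277⌋ − ⌊(101·24)/277⌋ = ⌊2448/277⌋ − ⌊2424/277⌋ = 8 − 8 = 0
n=102: ⌊(103·24)/277⌋ − ⌊(102·24)/277⌋ = ⌊2472/277⌋ − ⌊2448/277⌋ = 8 − 8 = 0
n=103: ⌊(104·24)/277⌋ − ⌊(103·24)/277⌋ = ⌊2496/277⌋ − ⌊2472/277⌋ = 9 − 8 = 1
n=104: ⌊(105·24)/277⌋ − ⌊(104·24)/277⌋ = ⌊2520/277⌋ − ⌊2496/277⌋ = 9 − 9 = 0
n=105: ⌊(106·24)/277⌋ − ⌊(105·24)/277⌋ = ⌊2544/277⌋ − ⌊2520/277⌋ = 9 − 9 = 0
n=106: ⌊(107·24)/277⌋ − ⌊(106·24)/277⌋ = ⌊2568/277⌋ − ⌊2544/277⌋ = 9 − 9 = 0
n=107: ⌊(108·24)/277⌋ − ⌊(107·24)/277⌋ = ⌊2592/277⌋ − ⌊2568/277⌋ = 9 − 9 = 0
n=108: ⌊(109·24)/277⌋ − ⌊(108·24)/277⌋ = ⌊2616/277⌋ − ⌊2592/277⌋ = 9 − 9 = 0
n=109: ⌊(110·24)/277⌋ − ⌊(109·24)/277⌋ = ⌊2640/277⌋ − ⌊2616/277⌋ = 9 − 9 = 0
n=110: ⌊(111·24)/277⌋ − ⌊(110·24)/277⌋ = ⌊2664/277⌋ − ⌊2640/277⌋ = 9 − 9 = 0
n=111: ⌊(112·24)/277⌋ − ⌊(111·24)/277⌋ = ⌊2688/277⌋ − ⌊2664/277⌋ = 9 − 9 = 0
n=112: ⌊(113·24)/277⌋ − ⌊(112·24)/277⌋ = ⌊2712/277⌋ − ⌊2688/277⌋ = 9 − 9 = 0
n=113: ⌊(114·24)/277⌋ − ⌊(113·24)/277⌋ = ⌊2736/277⌋ − ⌊2712/277⌋ = 9 − 9 = 0


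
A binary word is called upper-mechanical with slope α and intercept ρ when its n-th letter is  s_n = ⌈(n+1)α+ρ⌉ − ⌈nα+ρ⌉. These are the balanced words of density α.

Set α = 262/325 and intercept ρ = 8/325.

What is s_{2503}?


1

(n+1)α + ρ = (2504·262 + 8) / 325 = 656056/325
nα + ρ     = (2503·262 + 8) / 325 = 655794/325
⌈656056/325⌉ = 2019,  ⌈655794/325⌉ = 2018
s_{2503} = 2019 − 2018 = 1


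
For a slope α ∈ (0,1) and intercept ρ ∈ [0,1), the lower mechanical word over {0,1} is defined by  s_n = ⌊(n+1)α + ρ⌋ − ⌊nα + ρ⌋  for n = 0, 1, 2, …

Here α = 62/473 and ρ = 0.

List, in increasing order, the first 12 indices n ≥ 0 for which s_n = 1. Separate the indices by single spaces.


7 15 22 30 38 45 53 61 68 76 83 91

n=0: ⌊62/473⌋−⌊0/473⌋ = 0−0 = 0
n=1: ⌊124/473⌋−⌊62/473⌋ = 0−0 = 0
  …
n=7: ⌊496/473⌋−⌊434/473⌋ = 1−0 = 1  ← one
n=8: ⌊558/473⌋−⌊496/473⌋ = 1−1 = 0
n=9: ⌊620/473⌋−⌊558/473⌋ = 1−1 = 0
  …
n=15: ⌊992/473⌋−⌊930/473⌋ = 2−1 = 1  ← one
n=16: ⌊1054/473⌋−⌊992/473⌋ = 2−2 = 0
n=17: ⌊1116/473⌋−⌊1054/473⌋ = 2−2 = 0
  …
n=22: ⌊1426/473⌋−⌊1364/473⌋ = 3−2 = 1  ← one
n=23: ⌊1488/473⌋−⌊1426/473⌋ = 3−3 = 0
n=24: ⌊1550/473⌋−⌊1488/473⌋ = 3−3 = 0
  …
n=30: ⌊1922/473⌋−⌊1860/473⌋ = 4−3 = 1  ← one
n=31: ⌊1984/473⌋−⌊1922/473⌋ = 4−4 = 0
n=32: ⌊2046/473⌋−⌊1984/473⌋ = 4−4 = 0
  …
n=38: ⌊2418/473⌋−⌊2356/473⌋ = 5−4 = 1  ← one
n=39: ⌊2480/473⌋−⌊2418/473⌋ = 5−5 = 0
n=40: ⌊2542/473⌋−⌊2480/473⌋ = 5−5 = 0
  …
n=45: ⌊2852/473⌋−⌊2790/473⌋ = 6−5 = 1  ← one
n=46: ⌊2914/473⌋−⌊2852/473⌋ = 6−6 = 0
n=47: ⌊2976/473⌋−⌊2914/473⌋ = 6−6 = 0
  …
n=53: ⌊3348/473⌋−⌊3286/473⌋ = 7−6 = 1  ← one
n=54: ⌊3410/473⌋−⌊3348/473⌋ = 7−7 = 0
n=55: ⌊3472/473⌋−⌊3410/473⌋ = 7−7 = 0
  …
n=61: ⌊3844/473⌋−⌊3782/473⌋ = 8−7 = 1  ← one
n=62: ⌊3906/473⌋−⌊3844/473⌋ = 8−8 = 0
n=63: ⌊3968/473⌋−⌊3906/473⌋ = 8−8 = 0
  …
n=68: ⌊4278/473⌋−⌊4216/473⌋ = 9−8 = 1  ← one
n=69: ⌊4340/473⌋−⌊4278/473⌋ = 9−9 = 0
n=70: ⌊4402/473⌋−⌊4340/473⌋ = 9−9 = 0
  …
n=76: ⌊4774/473⌋−⌊4712/473⌋ = 10−9 = 1  ← one
n=77: ⌊4836/473⌋−⌊4774/473⌋ = 10−10 = 0
n=78: ⌊4898/473⌋−⌊4836/473⌋ = 10−10 = 0
  …
n=83: ⌊5208/473⌋−⌊5146/473⌋ = 11−10 = 1  ← one
n=84: ⌊5270/473⌋−⌊5208/473⌋ = 11−11 = 0
n=85: ⌊5332/473⌋−⌊5270/473⌋ = 11−11 = 0
  …
n=91: ⌊5704/473⌋−⌊5642/473⌋ = 12−11 = 1  ← one
positions of the first 12 ones: 7 15 22 30 38 45 53 61 68 76 83 91


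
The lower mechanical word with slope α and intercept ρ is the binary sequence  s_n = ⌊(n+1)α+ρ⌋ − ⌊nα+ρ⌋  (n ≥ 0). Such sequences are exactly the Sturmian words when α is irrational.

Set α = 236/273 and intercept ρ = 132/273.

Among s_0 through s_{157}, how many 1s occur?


137

#1s = Σ_{n=0}^{157} s_n = Σ_{n=0}^{157} (⌊(n+1)α+ρ⌋ − ⌊nα+ρ⌋)
the sum telescopes: every ⌊nα+ρ⌋ with 0 < n < 158 appears once with + and once with −, leaving ⌊158α+ρ⌋ − ⌊0·α+ρ⌋
158α + ρ = (158·236 + 132) / 273 = 37420/273
ρ = 132/273
⌊37420/273⌋ = 137,  ⌊132/273⌋ = 0
#1s = 137 − 0 = 137


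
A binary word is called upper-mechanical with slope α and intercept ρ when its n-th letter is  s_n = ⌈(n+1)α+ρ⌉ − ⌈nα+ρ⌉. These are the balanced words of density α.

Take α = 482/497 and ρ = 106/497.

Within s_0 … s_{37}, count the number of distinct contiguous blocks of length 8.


t_n = ⌈(n·482+106)/497⌉ for n = 0 … 38:
  n=0…9: ⌈106/497⌉=1 ⌈588/497⌉=2 ⌈1070/497⌉=3 ⌈1552/497⌉=4 ⌈2034/497⌉=5 ⌈2516/497⌉=6 ⌈2998/497⌉=7 ⌈3480/497⌉=8 ⌈3962/497⌉=8 ⌈4444/497⌉=9
  n=10…19: ⌈4926/497⌉=10 ⌈5408/497⌉=11 ⌈5890/497⌉=12 ⌈6372/497⌉=13 ⌈6854/497⌉=14 ⌈7336/497⌉=15 ⌈7818/497⌉=16 ⌈8300/497⌉=17 ⌈8782/497⌉=18 ⌈9264/497⌉=19
  n=20…29: ⌈9746/497⌉=20 ⌈10228/497⌉=21 ⌈10710/497⌉=22 ⌈11192/497⌉=23 ⌈11674/497⌉=24 ⌈12156/497⌉=25 ⌈12638/497⌉=26 ⌈13120/497⌉=27 ⌈13602/497⌉=28 ⌈14084/497⌉=29
  n=30…38: ⌈14566/497⌉=30 ⌈15048/497⌉=31 ⌈15530/497⌉=32 ⌈16012/497⌉=33 ⌈16494/497⌉=34 ⌈16976/497⌉=35 ⌈17458/497⌉=36 ⌈17940/497⌉=37 ⌈18422/497⌉=38
s_n = t_(n+1) − t_n for n = 0 … 37 gives
prefix = 11111110111111111111111111111111111111
slide a length-8 window over [0..7] … [30..37] (31 windows); first occurrence of each distinct factor:
  [  0..  7] 11111110
  [  1..  8] 11111101
  [  2..  9] 11111011
  [  3.. 10] 11110111
  [  4.. 11] 11101111
  [  5.. 12] 11011111
  [  6.. 13] 10111111
  [  7.. 14] 01111111
  [  8.. 15] 11111111
  (the other 22 windows repeat one of these)
distinct factors: {01111111, 10111111, 11011111, 11101111, 11110111, 11111011, 11111101, 11111110, 11111111}
count = 9  (Sturmian bound for length 8 is 9)

9


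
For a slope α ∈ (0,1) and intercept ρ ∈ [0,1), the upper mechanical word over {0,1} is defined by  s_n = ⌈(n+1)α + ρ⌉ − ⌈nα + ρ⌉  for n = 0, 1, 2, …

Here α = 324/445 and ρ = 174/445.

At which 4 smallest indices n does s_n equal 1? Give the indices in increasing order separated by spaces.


n=0: ⌈498/445⌉−⌈174/445⌉ = 2−1 = 1  ← one
n=1: ⌈822/445⌉−⌈498/445⌉ = 2−2 = 0
n=2: ⌈1146/445⌉−⌈822/445⌉ = 3−2 = 1  ← one
n=3: ⌈1470/445⌉−⌈1146/445⌉ = 4−3 = 1  ← one
n=4: ⌈1794/445⌉−⌈1470/445⌉ = 5−4 = 1  ← one
positions of the first 4 ones: 0 2 3 4

0 2 3 4


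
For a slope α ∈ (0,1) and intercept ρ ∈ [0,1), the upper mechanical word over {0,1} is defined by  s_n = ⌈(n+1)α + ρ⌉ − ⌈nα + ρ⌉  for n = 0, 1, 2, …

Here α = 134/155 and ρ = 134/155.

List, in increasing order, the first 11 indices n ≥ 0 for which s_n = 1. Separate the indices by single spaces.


n=0: ⌈268/155⌉−⌈134/155⌉ = 2−1 = 1  ← one
n=1: ⌈402/155⌉−⌈268/155⌉ = 3−2 = 1  ← one
n=2: ⌈536/155⌉−⌈402/155⌉ = 4−3 = 1  ← one
n=3: ⌈670/155⌉−⌈536/155⌉ = 5−4 = 1  ← one
n=4: ⌈804/155⌉−⌈670/155⌉ = 6−5 = 1  ← one
n=5: ⌈938/155⌉−⌈804/155⌉ = 7−6 = 1  ← one
n=6: ⌈1072/155⌉−⌈938/155⌉ = 7−7 = 0
n=7: ⌈1206/155⌉−⌈1072/155⌉ = 8−7 = 1  ← one
n=8: ⌈1340/155⌉−⌈1206/155⌉ = 9−8 = 1  ← one
n=9: ⌈1474/155⌉−⌈1340/155⌉ = 10−9 = 1  ← one
n=10: ⌈1608/155⌉−⌈1474/155⌉ = 11−10 = 1  ← one
n=11: ⌈1742/155⌉−⌈1608/155⌉ = 12−11 = 1  ← one
positions of the first 11 ones: 0 1 2 3 4 5 7 8 9 10 11

0 1 2 3 4 5 7 8 9 10 11


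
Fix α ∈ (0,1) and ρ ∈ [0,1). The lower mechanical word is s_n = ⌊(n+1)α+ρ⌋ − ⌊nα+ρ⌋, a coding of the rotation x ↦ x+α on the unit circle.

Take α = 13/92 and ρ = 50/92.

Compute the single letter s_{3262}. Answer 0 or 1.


(n+1)α + ρ = (3263·13 + 50) / 92 = 42469/92
nα + ρ     = (3262·13 + 50) / 92 = 42456/92
⌊42469/92⌋ = 461,  ⌊42456/92⌋ = 461
s_{3262} = 461 − 461 = 0

0


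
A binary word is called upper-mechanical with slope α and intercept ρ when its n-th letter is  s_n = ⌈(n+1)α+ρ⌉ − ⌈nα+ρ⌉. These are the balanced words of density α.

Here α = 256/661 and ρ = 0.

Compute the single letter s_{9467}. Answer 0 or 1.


(n+1)α + ρ = (9468·256) / 661 = 2423808/661
nα + ρ     = (9467·256) / 661 = 2423552/661
⌈2423808/661⌉ = 3667,  ⌈2423552/661⌉ = 3667
s_{9467} = 3667 − 3667 = 0

0


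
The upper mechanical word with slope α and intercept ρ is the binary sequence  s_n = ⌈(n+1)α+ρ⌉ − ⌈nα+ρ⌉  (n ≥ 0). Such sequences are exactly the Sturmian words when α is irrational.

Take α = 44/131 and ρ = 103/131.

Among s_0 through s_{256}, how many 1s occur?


#1s = Σ_{n=0}^{256} s_n = Σ_{n=0}^{256} (⌈(n+1)α+ρ⌉ − ⌈nα+ρ⌉)
the sum telescopes: every ⌈nα+ρ⌉ with 0 < n < 257 appears once with + and once with −, leaving ⌈257α+ρ⌉ − ⌈0·α+ρ⌉
257α + ρ = (257·44 + 103) / 131 = 11411/131
ρ = 103/131
⌈11411/131⌉ = 88,  ⌈103/131⌉ = 1
#1s = 88 − 1 = 87

87


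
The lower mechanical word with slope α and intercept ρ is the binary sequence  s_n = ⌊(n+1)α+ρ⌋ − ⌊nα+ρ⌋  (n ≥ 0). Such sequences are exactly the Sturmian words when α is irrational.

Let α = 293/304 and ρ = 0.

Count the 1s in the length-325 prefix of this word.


#1s = Σ_{n=0}^{324} s_n = Σ_{n=0}^{324} (⌊(n+1)α+ρ⌋ − ⌊nα+ρ⌋)
the sum telescopes: every ⌊nα+ρ⌋ with 0 < n < 325 appears once with + and once with −, leaving ⌊325α+ρ⌋ − ⌊0·α+ρ⌋
325α + ρ = (325·293) / 304 = 95225/304
ρ = 0/304
⌊95225/304⌋ = 313,  ⌊0/304⌋ = 0
#1s = 313 − 0 = 313

313


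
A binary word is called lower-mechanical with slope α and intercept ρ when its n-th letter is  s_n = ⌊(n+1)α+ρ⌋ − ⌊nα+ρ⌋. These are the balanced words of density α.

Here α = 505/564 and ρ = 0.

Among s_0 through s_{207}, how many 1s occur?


186

#1s = Σ_{n=0}^{207} s_n = Σ_{n=0}^{207} (⌊(n+1)α+ρ⌋ − ⌊nα+ρ⌋)
the sum telescopes: every ⌊nα+ρ⌋ with 0 < n < 208 appears once with + and once with −, leaving ⌊208α+ρ⌋ − ⌊0·α+ρ⌋
208α + ρ = (208·505) / 564 = 105040/564
ρ = 0/564
⌊105040/564⌋ = 186,  ⌊0/564⌋ = 0
#1s = 186 − 0 = 186


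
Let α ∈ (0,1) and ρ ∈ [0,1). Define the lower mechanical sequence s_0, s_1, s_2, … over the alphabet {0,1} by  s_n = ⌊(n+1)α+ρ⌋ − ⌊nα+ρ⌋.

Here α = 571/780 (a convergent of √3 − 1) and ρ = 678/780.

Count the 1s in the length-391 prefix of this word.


287

#1s = Σ_{n=0}^{390} s_n = Σ_{n=0}^{390} (⌊(n+1)α+ρ⌋ − ⌊nα+ρ⌋)
the sum telescopes: every ⌊nα+ρ⌋ with 0 < n < 391 appears once with + and once with −, leaving ⌊391α+ρ⌋ − ⌊0·α+ρ⌋
391α + ρ = (391·571 + 678) / 780 = 223939/780
ρ = 678/780
⌊223939/780⌋ = 287,  ⌊678/780⌋ = 0
#1s = 287 − 0 = 287


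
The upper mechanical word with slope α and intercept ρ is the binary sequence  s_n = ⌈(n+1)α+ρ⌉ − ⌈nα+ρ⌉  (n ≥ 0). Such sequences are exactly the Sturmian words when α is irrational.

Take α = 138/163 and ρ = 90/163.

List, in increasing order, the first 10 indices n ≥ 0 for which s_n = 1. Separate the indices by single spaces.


n=0: ⌈228/163⌉−⌈90/163⌉ = 2−1 = 1  ← one
n=1: ⌈366/163⌉−⌈228/163⌉ = 3−2 = 1  ← one
n=2: ⌈504/163⌉−⌈366/163⌉ = 4−3 = 1  ← one
n=3: ⌈642/163⌉−⌈504/163⌉ = 4−4 = 0
n=4: ⌈780/163⌉−⌈642/163⌉ = 5−4 = 1  ← one
n=5: ⌈918/163⌉−⌈780/163⌉ = 6−5 = 1  ← one
n=6: ⌈1056/163⌉−⌈918/163⌉ = 7−6 = 1  ← one
n=7: ⌈1194/163⌉−⌈1056/163⌉ = 8−7 = 1  ← one
n=8: ⌈1332/163⌉−⌈1194/163⌉ = 9−8 = 1  ← one
n=9: ⌈1470/163⌉−⌈1332/163⌉ = 10−9 = 1  ← one
n=10: ⌈1608/163⌉−⌈1470/163⌉ = 10−10 = 0
n=11: ⌈1746/163⌉−⌈1608/163⌉ = 11−10 = 1  ← one
positions of the first 10 ones: 0 1 2 4 5 6 7 8 9 11

0 1 2 4 5 6 7 8 9 11


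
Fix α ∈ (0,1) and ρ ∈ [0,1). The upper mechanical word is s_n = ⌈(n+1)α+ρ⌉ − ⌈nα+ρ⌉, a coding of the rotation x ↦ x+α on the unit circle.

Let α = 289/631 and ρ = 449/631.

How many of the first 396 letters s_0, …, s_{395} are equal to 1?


#1s = Σ_{n=0}^{395} s_n = Σ_{n=0}^{395} (⌈(n+1)α+ρ⌉ − ⌈nα+ρ⌉)
the sum telescopes: every ⌈nα+ρ⌉ with 0 < n < 396 appears once with + and once with −, leaving ⌈396α+ρ⌉ − ⌈0·α+ρ⌉
396α + ρ = (396·289 + 449) / 631 = 114893/631
ρ = 449/631
⌈114893/631⌉ = 183,  ⌈449/631⌉ = 1
#1s = 183 − 1 = 182

182


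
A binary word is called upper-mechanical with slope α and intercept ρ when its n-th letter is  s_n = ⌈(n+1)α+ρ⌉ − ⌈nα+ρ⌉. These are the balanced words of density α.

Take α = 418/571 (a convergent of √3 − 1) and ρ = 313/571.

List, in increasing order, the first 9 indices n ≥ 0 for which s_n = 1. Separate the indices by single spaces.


n=0: ⌈731/571⌉−⌈313/571⌉ = 2−1 = 1  ← one
n=1: ⌈1149/571⌉−⌈731/571⌉ = 3−2 = 1  ← one
n=2: ⌈1567/571⌉−⌈1149/571⌉ = 3−3 = 0
n=3: ⌈1985/571⌉−⌈1567/571⌉ = 4−3 = 1  ← one
n=4: ⌈2403/571⌉−⌈1985/571⌉ = 5−4 = 1  ← one
n=5: ⌈2821/571⌉−⌈2403/571⌉ = 5−5 = 0
n=6: ⌈3239/571⌉−⌈2821/571⌉ = 6−5 = 1  ← one
n=7: ⌈3657/571⌉−⌈3239/571⌉ = 7−6 = 1  ← one
n=8: ⌈4075/571⌉−⌈3657/571⌉ = 8−7 = 1  ← one
n=9: ⌈4493/571⌉−⌈4075/571⌉ = 8−8 = 0
n=10: ⌈4911/571⌉−⌈4493/571⌉ = 9−8 = 1  ← one
n=11: ⌈5329/571⌉−⌈4911/571⌉ = 10−9 = 1  ← one
positions of the first 9 ones: 0 1 3 4 6 7 8 10 11

0 1 3 4 6 7 8 10 11


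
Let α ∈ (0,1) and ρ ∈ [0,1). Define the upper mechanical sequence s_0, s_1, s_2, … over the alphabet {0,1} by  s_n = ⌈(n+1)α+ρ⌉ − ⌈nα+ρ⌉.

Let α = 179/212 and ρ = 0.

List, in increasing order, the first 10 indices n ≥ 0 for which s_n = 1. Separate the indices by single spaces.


0 1 2 3 4 5 7 8 9 10

n=0: ⌈179/212⌉−⌈0/212⌉ = 1−0 = 1  ← one
n=1: ⌈358/212⌉−⌈179/212⌉ = 2−1 = 1  ← one
n=2: ⌈537/212⌉−⌈358/212⌉ = 3−2 = 1  ← one
n=3: ⌈716/212⌉−⌈537/212⌉ = 4−3 = 1  ← one
n=4: ⌈895/212⌉−⌈716/212⌉ = 5−4 = 1  ← one
n=5: ⌈1074/212⌉−⌈895/212⌉ = 6−5 = 1  ← one
n=6: ⌈1253/212⌉−⌈1074/212⌉ = 6−6 = 0
n=7: ⌈1432/212⌉−⌈1253/212⌉ = 7−6 = 1  ← one
n=8: ⌈1611/212⌉−⌈1432/212⌉ = 8−7 = 1  ← one
n=9: ⌈1790/212⌉−⌈1611/212⌉ = 9−8 = 1  ← one
n=10: ⌈1969/212⌉−⌈1790/212⌉ = 10−9 = 1  ← one
positions of the first 10 ones: 0 1 2 3 4 5 7 8 9 10


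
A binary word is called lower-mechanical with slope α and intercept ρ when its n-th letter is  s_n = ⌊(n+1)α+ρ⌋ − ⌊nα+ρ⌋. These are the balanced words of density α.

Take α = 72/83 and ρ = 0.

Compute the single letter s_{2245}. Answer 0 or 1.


1

(n+1)α + ρ = (2246·72) / 83 = 161712/83
nα + ρ     = (2245·72) / 83 = 161640/83
⌊161712/83⌋ = 1948,  ⌊161640/83⌋ = 1947
s_{2245} = 1948 − 1947 = 1


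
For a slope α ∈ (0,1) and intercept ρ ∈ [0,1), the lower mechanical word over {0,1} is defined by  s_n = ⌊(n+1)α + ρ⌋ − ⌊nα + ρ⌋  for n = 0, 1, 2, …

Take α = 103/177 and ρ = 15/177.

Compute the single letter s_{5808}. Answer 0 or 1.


1

(n+1)α + ρ = (5809·103 + 15) / 177 = 598342/177
nα + ρ     = (5808·103 + 15) / 177 = 598239/177
⌊598342/177⌋ = 3380,  ⌊598239/177⌋ = 3379
s_{5808} = 3380 − 3379 = 1


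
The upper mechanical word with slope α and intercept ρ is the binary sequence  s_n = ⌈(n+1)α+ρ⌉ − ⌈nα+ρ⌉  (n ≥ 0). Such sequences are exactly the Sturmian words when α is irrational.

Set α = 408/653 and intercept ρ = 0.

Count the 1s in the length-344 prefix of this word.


215

#1s = Σ_{n=0}^{343} s_n = Σ_{n=0}^{343} (⌈(n+1)α+ρ⌉ − ⌈nα+ρ⌉)
the sum telescopes: every ⌈nα+ρ⌉ with 0 < n < 344 appears once with + and once with −, leaving ⌈344α+ρ⌉ − ⌈0·α+ρ⌉
344α + ρ = (344·408) / 653 = 140352/653
ρ = 0/653
⌈140352/653⌉ = 215,  ⌈0/653⌉ = 0
#1s = 215 − 0 = 215


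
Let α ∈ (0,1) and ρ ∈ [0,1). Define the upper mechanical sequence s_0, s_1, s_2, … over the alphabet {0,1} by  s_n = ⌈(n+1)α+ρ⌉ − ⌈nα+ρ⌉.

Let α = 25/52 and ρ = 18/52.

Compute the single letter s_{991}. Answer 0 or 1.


(n+1)α + ρ = (992·25 + 18) / 52 = 24818/52
nα + ρ     = (991·25 + 18) / 52 = 24793/52
⌈24818/52⌉ = 478,  ⌈24793/52⌉ = 477
s_{991} = 478 − 477 = 1

1


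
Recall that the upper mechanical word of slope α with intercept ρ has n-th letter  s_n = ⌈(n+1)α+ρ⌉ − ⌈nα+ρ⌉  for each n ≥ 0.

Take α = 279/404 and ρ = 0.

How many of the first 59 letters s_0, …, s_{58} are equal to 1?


41

#1s = Σ_{n=0}^{58} s_n = Σ_{n=0}^{58} (⌈(n+1)α+ρ⌉ − ⌈nα+ρ⌉)
the sum telescopes: every ⌈nα+ρ⌉ with 0 < n < 59 appears once with + and once with −, leaving ⌈59α+ρ⌉ − ⌈0·α+ρ⌉
59α + ρ = (59·279) / 404 = 16461/404
ρ = 0/404
⌈16461/404⌉ = 41,  ⌈0/404⌉ = 0
#1s = 41 − 0 = 41


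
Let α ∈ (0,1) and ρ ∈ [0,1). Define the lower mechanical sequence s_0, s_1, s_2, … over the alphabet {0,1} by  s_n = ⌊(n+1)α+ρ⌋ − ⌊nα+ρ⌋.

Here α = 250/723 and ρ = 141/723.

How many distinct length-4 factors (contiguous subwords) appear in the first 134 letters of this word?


t_n = ⌊(n·250+141)/723⌋ for n = 0 … 134:
  n=0…9: ⌊141/723⌋=0 ⌊391/723⌋=0 ⌊641/723⌋=0 ⌊891/723⌋=1 ⌊1141/723⌋=1 ⌊1391/723⌋=1 ⌊1641/723⌋=2 ⌊1891/723⌋=2 ⌊2141/723⌋=2 ⌊2391/723⌋=3
  n=10…19: ⌊2641/723⌋=3 ⌊2891/723⌋=3 ⌊3141/723⌋=4 ⌊3391/723⌋=4 ⌊3641/723⌋=5 ⌊3891/723⌋=5 ⌊4141/723⌋=5 ⌊4391/723⌋=6 ⌊4641/723⌋=6 ⌊4891/723⌋=6
  n=20…29: ⌊5141/723⌋=7 ⌊5391/723⌋=7 ⌊5641/723⌋=7 ⌊5891/723⌋=8 ⌊6141/723⌋=8 ⌊6391/723⌋=8 ⌊6641/723⌋=9 ⌊6891/723⌋=9 ⌊7141/723⌋=9 ⌊7391/723⌋=10
  n=30…39: ⌊7641/723⌋=10 ⌊7891/723⌋=10 ⌊8141/723⌋=11 ⌊8391/723⌋=11 ⌊8641/723⌋=11 ⌊8891/723⌋=12 ⌊9141/723⌋=12 ⌊9391/723⌋=12 ⌊9641/723⌋=13 ⌊9891/723⌋=13
  n=40…49: ⌊10141/723⌋=14 ⌊10391/723⌋=14 ⌊10641/723⌋=14 ⌊10891/723⌋=15 ⌊11141/723⌋=15 ⌊11391/723⌋=15 ⌊11641/723⌋=16 ⌊11891/723⌋=16 ⌊12141/723⌋=16 ⌊12391/723⌋=17
  n=50…59: ⌊12641/723⌋=17 ⌊12891/723⌋=17 ⌊13141/723⌋=18 ⌊13391/723⌋=18 ⌊13641/723⌋=18 ⌊13891/723⌋=19 ⌊14141/723⌋=19 ⌊14391/723⌋=19 ⌊14641/723⌋=20 ⌊14891/723⌋=20
  n=60…69: ⌊15141/723⌋=20 ⌊15391/723⌋=21 ⌊15641/723⌋=21 ⌊15891/723⌋=21 ⌊16141/723⌋=22 ⌊16391/723⌋=22 ⌊16641/723⌋=23 ⌊16891/723⌋=23 ⌊17141/723⌋=23 ⌊17391/723⌋=24
  n=70…79: ⌊17641/723⌋=24 ⌊17891/723⌋=24 ⌊18141/723⌋=25 ⌊18391/723⌋=25 ⌊18641/723⌋=25 ⌊18891/723⌋=26 ⌊19141/723⌋=26 ⌊19391/723⌋=26 ⌊19641/723⌋=27 ⌊19891/723⌋=27
  n=80…89: ⌊20141/723⌋=27 ⌊20391/723⌋=28 ⌊20641/723⌋=28 ⌊20891/723⌋=28 ⌊21141/723⌋=29 ⌊21391/723⌋=29 ⌊21641/723⌋=29 ⌊21891/723⌋=30 ⌊22141/723⌋=30 ⌊22391/723⌋=30
  n=90…99: ⌊22641/723⌋=31 ⌊22891/723⌋=31 ⌊23141/723⌋=32 ⌊23391/723⌋=32 ⌊23641/723⌋=32 ⌊23891/723⌋=33 ⌊24141/723⌋=33 ⌊24391/723⌋=33 ⌊24641/723⌋=34 ⌊24891/723⌋=34
  n=100…109: ⌊25141/723⌋=34 ⌊25391/723⌋=35 ⌊25641/723⌋=35 ⌊25891/723⌋=35 ⌊26141/723⌋=36 ⌊26391/723⌋=36 ⌊26641/723⌋=36 ⌊26891/723⌋=37 ⌊27141/723⌋=37 ⌊27391/723⌋=37
  n=110…119: ⌊27641/723⌋=38 ⌊27891/723⌋=38 ⌊28141/723⌋=38 ⌊28391/723⌋=39 ⌊28641/723⌋=39 ⌊28891/723⌋=39 ⌊29141/723⌋=40 ⌊29391/723⌋=40 ⌊29641/723⌋=40 ⌊29891/723⌋=41
  n=120…129: ⌊30141/723⌋=41 ⌊30391/723⌋=42 ⌊30641/723⌋=42 ⌊30891/723⌋=42 ⌊31141/723⌋=43 ⌊31391/723⌋=43 ⌊31641/723⌋=43 ⌊31891/723⌋=44 ⌊32141/723⌋=44 ⌊32391/723⌋=44
  n=130…134: ⌊32641/723⌋=45 ⌊32891/723⌋=45 ⌊33141/723⌋=45 ⌊33391/723⌋=46 ⌊33641/723⌋=46
s_n = t_(n+1) − t_n for n = 0 … 133 gives
prefix = 00100100100101001001001001001001001001010010010010010010010010010100100100100100100100100101001001001001001001001001001010010010010010
slide a length-4 window over [0..3] … [130..133] (131 windows); first occurrence of each distinct factor:
  [  0..  3] 0010
  [  1..  4] 0100
  [  2..  5] 1001
  [ 10.. 13] 0101
  [ 11.. 14] 1010
  (the other 126 windows repeat one of these)
distinct factors: {0010, 0100, 0101, 1001, 1010}
count = 5  (Sturmian bound for length 4 is 5)

5


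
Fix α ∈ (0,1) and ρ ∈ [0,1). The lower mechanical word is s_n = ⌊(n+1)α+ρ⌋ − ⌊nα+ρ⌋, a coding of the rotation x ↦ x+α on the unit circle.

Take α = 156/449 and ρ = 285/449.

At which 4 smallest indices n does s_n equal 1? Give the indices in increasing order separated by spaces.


n=0: ⌊441/449⌋−⌊285/449⌋ = 0−0 = 0
n=1: ⌊597/449⌋−⌊441/449⌋ = 1−0 = 1  ← one
n=2: ⌊753/449⌋−⌊597/449⌋ = 1−1 = 0
n=3: ⌊909/449⌋−⌊753/449⌋ = 2−1 = 1  ← one
n=4: ⌊1065/449⌋−⌊909/449⌋ = 2−2 = 0
n=5: ⌊1221/449⌋−⌊1065/449⌋ = 2−2 = 0
n=6: ⌊1377/449⌋−⌊1221/449⌋ = 3−2 = 1  ← one
n=7: ⌊1533/449⌋−⌊1377/449⌋ = 3−3 = 0
n=8: ⌊1689/449⌋−⌊1533/449⌋ = 3−3 = 0
n=9: ⌊1845/449⌋−⌊1689/449⌋ = 4−3 = 1  ← one
positions of the first 4 ones: 1 3 6 9

1 3 6 9


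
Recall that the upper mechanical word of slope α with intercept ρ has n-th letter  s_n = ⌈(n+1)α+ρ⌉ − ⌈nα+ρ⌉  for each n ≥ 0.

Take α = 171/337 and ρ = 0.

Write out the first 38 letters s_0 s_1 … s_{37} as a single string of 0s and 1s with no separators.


11010101010101010101010101010101010101

n=0: ⌈(1·171)/337⌉ − ⌈(0·171)/337⌉ = ⌈171/337⌉ − ⌈0/337⌉ = 1 − 0 = 1
n=1: ⌈(2·171)/337⌉ − ⌈(1·171)/337⌉ = ⌈342/337⌉ − ⌈171/337⌉ = 2 − 1 = 1
n=2: ⌈(3·171)/337⌉ − ⌈(2·171)/337⌉ = ⌈513/337⌉ − ⌈342/337⌉ = 2 − 2 = 0
n=3: ⌈(4·171)/337⌉ − ⌈(3·171)/337⌉ = ⌈684/337⌉ − ⌈513/337⌉ = 3 − 2 = 1
n=4: ⌈(5·171)/337⌉ − ⌈(4·171)/337⌉ = ⌈855/337⌉ − ⌈684/337⌉ = 3 − 3 = 0
n=5: ⌈(6·171)/337⌉ − ⌈(5·171)/337⌉ = ⌈1026/337⌉ − ⌈855/337⌉ = 4 − 3 = 1
n=6: ⌈(7·171)/337⌉ − ⌈(6·171)/337⌉ = ⌈1197/337⌉ − ⌈1026/337⌉ = 4 − 4 = 0
n=7: ⌈(8·171)/337⌉ − ⌈(7·171)/337⌉ = ⌈1368/337⌉ − ⌈1197/337⌉ = 5 − 4 = 1
n=8: ⌈(9·171)/337⌉ − ⌈(8·171)/337⌉ = ⌈1539/337⌉ − ⌈1368/337⌉ = 5 − 5 = 0
n=9: ⌈(10·171)/337⌉ − ⌈(9·171)/337⌉ = ⌈1710/337⌉ − ⌈1539/337⌉ = 6 − 5 = 1
n=10: ⌈(11·171)/337⌉ − ⌈(10·171)/337⌉ = ⌈1881/337⌉ − ⌈1710/337⌉ = 6 − 6 = 0
n=11: ⌈(12·171)/337⌉ − ⌈(11·171)/337⌉ = ⌈2052/337⌉ − ⌈1881/337⌉ = 7 − 6 = 1
n=12: ⌈(13·171)/337⌉ − ⌈(12·171)/337⌉ = ⌈2223/337⌉ − ⌈2052/337⌉ = 7 − 7 = 0
n=13: ⌈(14·171)/337⌉ − ⌈(13·171)/337⌉ = ⌈2394/337⌉ − ⌈2223/337⌉ = 8 − 7 = 1
n=14: ⌈(15·171)/337⌉ − ⌈(14·171)/337⌉ = ⌈2565/337⌉ − ⌈2394/337⌉ = 8 − 8 = 0
n=15: ⌈(16·171)/337⌉ − ⌈(15·171)/337⌉ = ⌈2736/337⌉ − ⌈2565/337⌉ = 9 − 8 = 1
n=16: ⌈(17·171)/337⌉ − ⌈(16·171)/337⌉ = ⌈2907/337⌉ − ⌈2736/337⌉ = 9 − 9 = 0
n=17: ⌈(18·171)/337⌉ − ⌈(17·171)/337⌉ = ⌈3078/337⌉ − ⌈2907/337⌉ = 10 − 9 = 1
n=18: ⌈(19·171)/337⌉ − ⌈(18·171)/337⌉ = ⌈3249/337⌉ − ⌈3078/337⌉ = 10 − 10 = 0
n=19: ⌈(20·171)/337⌉ − ⌈(19·171)/337⌉ = ⌈3420/337⌉ − ⌈3249/337⌉ = 11 − 10 = 1
n=20: ⌈(21·171)/337⌉ − ⌈(20·171)/337⌉ = ⌈3591/337⌉ − ⌈3420/337⌉ = 11 − 11 = 0
n=21: ⌈(22·171)/337⌉ − ⌈(21·171)/337⌉ = ⌈3762/337⌉ − ⌈3591/337⌉ = 12 − 11 = 1
n=22: ⌈(23·171)/337⌉ − ⌈(22·171)/337⌉ = ⌈3933/337⌉ − ⌈3762/337⌉ = 12 − 12 = 0
n=23: ⌈(24·171)/337⌉ − ⌈(23·171)/337⌉ = ⌈4104/337⌉ − ⌈3933/337⌉ = 13 − 12 = 1
n=24: ⌈(25·171)/337⌉ − ⌈(24·171)/337⌉ = ⌈4275/337⌉ − ⌈4104/337⌉ = 13 − 13 = 0
n=25: ⌈(26·171)/337⌉ − ⌈(25·171)/337⌉ = ⌈4446/337⌉ − ⌈4275/337⌉ = 14 − 13 = 1
n=26: ⌈(27·171)/337⌉ − ⌈(26·171)/337⌉ = ⌈4617/337⌉ − ⌈4446/337⌉ = 14 − 14 = 0
n=27: ⌈(28·171)/337⌉ − ⌈(27·171)/337⌉ = ⌈4788/337⌉ − ⌈4617/337⌉ = 15 − 14 = 1
n=28: ⌈(29·171)/337⌉ − ⌈(28·171)/337⌉ = ⌈4959/337⌉ − ⌈4788/337⌉ = 15 − 15 = 0
n=29: ⌈(30·171)/337⌉ − ⌈(29·171)/337⌉ = ⌈5130/337⌉ − ⌈4959/337⌉ = 16 − 15 = 1
n=30: ⌈(31·171)/337⌉ − ⌈(30·171)/337⌉ = ⌈5301/337⌉ − ⌈5130/337⌉ = 16 − 16 = 0
n=31: ⌈(32·171)/337⌉ − ⌈(31·171)/337⌉ = ⌈5472/337⌉ − ⌈5301/337⌉ = 17 − 16 = 1
n=32: ⌈(33·171)/337⌉ − ⌈(32·171)/337⌉ = ⌈5643/337⌉ − ⌈5472/337⌉ = 17 − 17 = 0
n=33: ⌈(34·171)/337⌉ − ⌈(33·171)/337⌉ = ⌈5814/337⌉ − ⌈5643/337⌉ = 18 − 17 = 1
n=34: ⌈(35·171)/337⌉ − ⌈(34·171)/337⌉ = ⌈5985/337⌉ − ⌈5814/337⌉ = 18 − 18 = 0
n=35: ⌈(36·171)/337⌉ − ⌈(35·171)/337⌉ = ⌈6156/337⌉ − ⌈5985/337⌉ = 19 − 18 = 1
n=36: ⌈(37·171)/337⌉ − ⌈(36·171)/337⌉ = ⌈6327/337⌉ − ⌈6156/337⌉ = 19 − 19 = 0
n=37: ⌈(38·171)/337⌉ − ⌈(37·171)/337⌉ = ⌈6498/337⌉ − ⌈6327/337⌉ = 20 − 19 = 1


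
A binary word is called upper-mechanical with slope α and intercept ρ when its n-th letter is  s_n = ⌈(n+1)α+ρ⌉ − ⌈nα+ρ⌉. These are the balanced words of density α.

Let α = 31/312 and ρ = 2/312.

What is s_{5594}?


0

(n+1)α + ρ = (5595·31 + 2) / 312 = 173447/312
nα + ρ     = (5594·31 + 2) / 312 = 173416/312
⌈173447/312⌉ = 556,  ⌈173416/312⌉ = 556
s_{5594} = 556 − 556 = 0


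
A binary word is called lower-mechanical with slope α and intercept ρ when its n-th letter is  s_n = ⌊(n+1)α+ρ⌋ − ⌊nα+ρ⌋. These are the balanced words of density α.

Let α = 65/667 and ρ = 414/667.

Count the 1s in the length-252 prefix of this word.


25

#1s = Σ_{n=0}^{251} s_n = Σ_{n=0}^{251} (⌊(n+1)α+ρ⌋ − ⌊nα+ρ⌋)
the sum telescopes: every ⌊nα+ρ⌋ with 0 < n < 252 appears once with + and once with −, leaving ⌊252α+ρ⌋ − ⌊0·α+ρ⌋
252α + ρ = (252·65 + 414) / 667 = 16794/667
ρ = 414/667
⌊16794/667⌋ = 25,  ⌊414/667⌋ = 0
#1s = 25 − 0 = 25


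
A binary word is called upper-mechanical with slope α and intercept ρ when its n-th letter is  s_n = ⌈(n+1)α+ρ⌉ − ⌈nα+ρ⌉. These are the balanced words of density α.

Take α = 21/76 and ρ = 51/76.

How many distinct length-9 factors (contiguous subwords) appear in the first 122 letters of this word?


10

t_n = ⌈(n·21+51)/76⌉ for n = 0 … 122:
  n=0…9: ⌈51/76⌉=1 ⌈72/76⌉=1 ⌈93/76⌉=2 ⌈114/76⌉=2 ⌈135/76⌉=2 ⌈156/76⌉=3 ⌈177/76⌉=3 ⌈198/76⌉=3 ⌈219/76⌉=3 ⌈240/76⌉=4
  n=10…19: ⌈261/76⌉=4 ⌈282/76⌉=4 ⌈303/76⌉=4 ⌈324/76⌉=5 ⌈345/76⌉=5 ⌈366/76⌉=5 ⌈387/76⌉=6 ⌈408/76⌉=6 ⌈429/76⌉=6 ⌈450/76⌉=6
  n=20…29: ⌈471/76⌉=7 ⌈492/76⌉=7 ⌈513/76⌉=7 ⌈534/76⌉=8 ⌈555/76⌉=8 ⌈576/76⌉=8 ⌈597/76⌉=8 ⌈618/76⌉=9 ⌈639/76⌉=9 ⌈660/76⌉=9
  n=30…39: ⌈681/76⌉=9 ⌈702/76⌉=10 ⌈723/76⌉=10 ⌈744/76⌉=10 ⌈765/76⌉=11 ⌈786/76⌉=11 ⌈807/76⌉=11 ⌈828/76⌉=11 ⌈849/76⌉=12 ⌈870/76⌉=12
  n=40…49: ⌈891/76⌉=12 ⌈912/76⌉=12 ⌈933/76⌉=13 ⌈954/76⌉=13 ⌈975/76⌉=13 ⌈996/76⌉=14 ⌈1017/76⌉=14 ⌈1038/76⌉=14 ⌈1059/76⌉=14 ⌈1080/76⌉=15
  n=50…59: ⌈1101/76⌉=15 ⌈1122/76⌉=15 ⌈1143/76⌉=16 ⌈1164/76⌉=16 ⌈1185/76⌉=16 ⌈1206/76⌉=16 ⌈1227/76⌉=17 ⌈1248/76⌉=17 ⌈1269/76⌉=17 ⌈1290/76⌉=17
  n=60…69: ⌈1311/76⌉=18 ⌈1332/76⌉=18 ⌈1353/76⌉=18 ⌈1374/76⌉=19 ⌈1395/76⌉=19 ⌈1416/76⌉=19 ⌈1437/76⌉=19 ⌈1458/76⌉=20 ⌈1479/76⌉=20 ⌈1500/76⌉=20
  n=70…79: ⌈1521/76⌉=21 ⌈1542/76⌉=21 ⌈1563/76⌉=21 ⌈1584/76⌉=21 ⌈1605/76⌉=22 ⌈1626/76⌉=22 ⌈1647/76⌉=22 ⌈1668/76⌉=22 ⌈1689/76⌉=23 ⌈1710/76⌉=23
  n=80…89: ⌈1731/76⌉=23 ⌈1752/76⌉=24 ⌈1773/76⌉=24 ⌈1794/76⌉=24 ⌈1815/76⌉=24 ⌈1836/76⌉=25 ⌈1857/76⌉=25 ⌈1878/76⌉=25 ⌈1899/76⌉=25 ⌈1920/76⌉=26
  n=90…99: ⌈1941/76⌉=26 ⌈1962/76⌉=26 ⌈1983/76⌉=27 ⌈2004/76⌉=27 ⌈2025/76⌉=27 ⌈2046/76⌉=27 ⌈2067/76⌉=28 ⌈2088/76⌉=28 ⌈2109/76⌉=28 ⌈2130/76⌉=29
  n=100…109: ⌈2151/76⌉=29 ⌈2172/76⌉=29 ⌈2193/76⌉=29 ⌈2214/76⌉=30 ⌈2235/76⌉=30 ⌈2256/76⌉=30 ⌈2277/76⌉=30 ⌈2298/76⌉=31 ⌈2319/76⌉=31 ⌈2340/76⌉=31
  n=110…119: ⌈2361/76⌉=32 ⌈2382/76⌉=32 ⌈2403/76⌉=32 ⌈2424/76⌉=32 ⌈2445/76⌉=33 ⌈2466/76⌉=33 ⌈2487/76⌉=33 ⌈2508/76⌉=33 ⌈2529/76⌉=34 ⌈2550/76⌉=34
  n=120…122: ⌈2571/76⌉=34 ⌈2592/76⌉=35 ⌈2613/76⌉=35
s_n = t_(n+1) − t_n for n = 0 … 121 gives
prefix = 01001000100010010001001000100010010001000100100010010001000100100010010001000100100010001001000100100010001001000100010010
slide a length-9 window over [0..8] … [113..121] (114 windows); first occurrence of each distinct factor:
  [  0..  8] 010010001
  [  1..  9] 100100010
  [  2.. 10] 001000100
  [  3.. 11] 010001000
  [  4.. 12] 100010001
  [  5.. 13] 000100010
  [  7.. 15] 010001001
  [  8.. 16] 100010010
  [  9.. 17] 000100100
  [ 10.. 18] 001001000
  (the other 104 windows repeat one of these)
distinct factors: {000100010, 000100100, 001000100, 001001000, 010001000, 010001001, 010010001, 100010001, 100010010, 100100010}
count = 10  (Sturmian bound for length 9 is 10)
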